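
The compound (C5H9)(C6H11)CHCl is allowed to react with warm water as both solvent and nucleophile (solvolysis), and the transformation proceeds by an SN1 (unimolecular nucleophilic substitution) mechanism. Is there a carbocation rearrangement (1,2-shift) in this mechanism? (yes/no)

The first-formed carbocation is secondary.
The adjacent cyclopentyl carbon already bears 2 other carbon substituents and has a hydrogen to migrate; after a 1,2-hydride shift from that carbon the positive charge sits on a tertiary centre.
Tertiary is more stable than secondary, so the shift occurs.

yes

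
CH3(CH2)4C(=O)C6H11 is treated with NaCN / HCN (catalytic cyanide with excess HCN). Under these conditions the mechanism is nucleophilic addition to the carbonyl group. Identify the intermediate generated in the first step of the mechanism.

Step 1: A lone pair / filled orbital on CN⁻ attacks the electrophilic carbonyl carbon; the π(C=O) electrons shift onto oxygen, producing a tetrahedral alkoxide intermediate.
After step 1 the species present is a tetrahedral alkoxide intermediate.

tetrahedral alkoxide intermediate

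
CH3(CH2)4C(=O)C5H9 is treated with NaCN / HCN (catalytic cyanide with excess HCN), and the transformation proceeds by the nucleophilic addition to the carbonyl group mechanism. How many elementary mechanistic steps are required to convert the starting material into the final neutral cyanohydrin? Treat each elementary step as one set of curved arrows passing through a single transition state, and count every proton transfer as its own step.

2

Step 1: CN⁻ attacks the sp² carbonyl carbon; the C=O π bond breaks and the electrons end up as a lone pair on the alkoxide oxygen of the tetrahedral intermediate.
Step 2: Proton transfer from HCN to the alkoxide furnishes a cyanohydrin (and releases another CN⁻ to continue the reaction).
Total: 2 elementary steps.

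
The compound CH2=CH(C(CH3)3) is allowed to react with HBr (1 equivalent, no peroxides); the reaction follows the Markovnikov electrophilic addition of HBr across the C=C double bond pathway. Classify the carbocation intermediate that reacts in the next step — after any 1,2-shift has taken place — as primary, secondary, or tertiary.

Step 1: Electrophilic addition begins with the π(C=C) electrons forming a bond to the proton of HBr. Following Markovnikov's rule, the resulting cation is secondary. The H–Br bond breaks heterolytically, releasing Br⁻.
Step 2: A methyl group with its bonding pair migrates from the adjacent tert-butyl carbon to the cationic centre — a 1,2-methyl shift — upgrading the secondary cation to a tertiary one.
The cation rearranges from secondary to tertiary via a 1,2-methyl shift from the adjacent tert-butyl carbon; the tertiary cation is what reacts next.

tertiary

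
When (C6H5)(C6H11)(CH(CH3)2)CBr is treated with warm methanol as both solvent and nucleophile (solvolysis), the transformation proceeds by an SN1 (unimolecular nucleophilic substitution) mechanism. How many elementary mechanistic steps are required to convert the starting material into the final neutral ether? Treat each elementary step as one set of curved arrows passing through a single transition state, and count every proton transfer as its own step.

3

Step 1: The C–Br bond breaks with both electrons going to the bromide; Br⁻ leaves and a tertiary carbocation remains.
(No 1,2-shift: no single shift to an adjacent carbon would give a more stable cation.)
Step 2: CH3OH donates an oxygen lone pair into the empty p orbital of the cation, giving a protonated ether (an oxonium ion).
Step 3: Deprotonation of the oxonium oxygen by solvent methanol yields the neutral ether.
Total: 3 elementary steps.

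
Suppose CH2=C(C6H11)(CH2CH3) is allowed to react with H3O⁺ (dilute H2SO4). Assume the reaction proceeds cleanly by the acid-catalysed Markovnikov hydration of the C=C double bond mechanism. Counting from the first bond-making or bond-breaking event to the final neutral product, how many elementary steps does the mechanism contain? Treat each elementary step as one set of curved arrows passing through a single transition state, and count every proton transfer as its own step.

3

Step 1: The π electrons of the C=C bond attack a proton of H3O⁺; Markovnikov addition places the new C–H on the less-substituted alkene carbon, so the positive charge ends up on the more-substituted carbon — a tertiary carbocation. H2O is released.
(No 1,2-shift: no single shift to an adjacent carbon would give a more stable cation.)
Step 2: Nucleophilic capture of the cation by H2O produces the protonated alcohol (an oxonium ion).
Step 3: H2O removes a proton from the oxonium oxygen, regenerating H3O⁺ and giving the neutral alcohol.
Total: 3 elementary steps.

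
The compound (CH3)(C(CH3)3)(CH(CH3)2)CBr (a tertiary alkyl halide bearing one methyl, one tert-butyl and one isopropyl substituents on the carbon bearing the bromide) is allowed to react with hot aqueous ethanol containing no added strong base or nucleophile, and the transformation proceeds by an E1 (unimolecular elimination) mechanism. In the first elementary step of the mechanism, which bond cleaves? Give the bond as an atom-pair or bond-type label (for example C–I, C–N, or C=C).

C–Br

Step 1: The C–Br bond breaks with both electrons going to the bromide; Br⁻ leaves and a tertiary carbocation remains.
The bond broken in this step is the C–Br bond.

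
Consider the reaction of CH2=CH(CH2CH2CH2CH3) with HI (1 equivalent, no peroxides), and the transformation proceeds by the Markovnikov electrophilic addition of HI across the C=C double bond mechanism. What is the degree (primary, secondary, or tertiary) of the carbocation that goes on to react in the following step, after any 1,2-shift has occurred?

Step 1: The π electrons of the C=C bond attack a proton of HI; Markovnikov addition places the new C–H on the less-substituted alkene carbon, so the positive charge ends up on the more-substituted carbon — a secondary carbocation. The H–I bond breaks heterolytically, releasing I⁻.
No single 1,2-shift to an adjacent carbon would give a more-substituted cation, so no rearrangement occurs.

secondary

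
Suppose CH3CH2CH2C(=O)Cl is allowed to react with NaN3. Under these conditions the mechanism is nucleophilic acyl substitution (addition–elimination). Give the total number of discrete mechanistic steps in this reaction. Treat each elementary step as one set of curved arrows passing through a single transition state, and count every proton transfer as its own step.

2

Step 1: A lone pair on the N of N3⁻ attacks the electrophilic acyl carbon; the π(C=O) electrons move onto oxygen, giving a tetrahedral intermediate.
Step 2: An oxygen lone pair re-forms the C=O π bond as the C–Cl σ-bond breaks; Cl⁻ is expelled.
Total: 2 elementary steps.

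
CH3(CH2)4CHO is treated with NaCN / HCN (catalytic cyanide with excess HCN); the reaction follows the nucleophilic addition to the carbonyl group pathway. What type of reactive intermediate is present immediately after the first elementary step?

Step 1: A lone pair / filled orbital on CN⁻ attacks the electrophilic carbonyl carbon; the π(C=O) electrons shift onto oxygen, producing a tetrahedral alkoxide intermediate.
After step 1 the species present is a tetrahedral alkoxide intermediate.

tetrahedral alkoxide intermediate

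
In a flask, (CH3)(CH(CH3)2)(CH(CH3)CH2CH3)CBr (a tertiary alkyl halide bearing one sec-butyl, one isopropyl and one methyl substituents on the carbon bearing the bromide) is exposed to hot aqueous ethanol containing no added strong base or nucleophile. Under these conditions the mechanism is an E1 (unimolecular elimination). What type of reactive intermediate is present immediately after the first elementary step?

Step 1: Rate-determining heterolysis of the C–Br bond gives Br⁻ and a tertiary carbocation.
After step 1 the species present is a tertiary carbocation.

tertiary carbocation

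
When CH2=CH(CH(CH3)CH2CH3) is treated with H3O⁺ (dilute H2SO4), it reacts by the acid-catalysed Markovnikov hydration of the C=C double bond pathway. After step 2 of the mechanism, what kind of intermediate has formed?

Step 1: The π electrons of the C=C bond attack a proton of H3O⁺; Markovnikov addition places the new C–H on the less-substituted alkene carbon, so the positive charge ends up on the more-substituted carbon — a secondary carbocation. H2O is released.
Step 2: A hydride (H with its bonding pair) migrates from the adjacent sec-butyl carbon to the cationic centre — a 1,2-hydride shift — upgrading the secondary cation to a tertiary one.
After step 2 the species present is a tertiary carbocation.

tertiary carbocation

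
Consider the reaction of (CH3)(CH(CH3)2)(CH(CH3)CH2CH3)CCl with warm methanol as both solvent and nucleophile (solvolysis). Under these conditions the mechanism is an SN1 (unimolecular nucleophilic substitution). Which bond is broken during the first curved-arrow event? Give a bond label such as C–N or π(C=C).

C–Cl

Step 1: The C–Cl bond breaks with both electrons going to the chloride; Cl⁻ leaves and a tertiary carbocation remains.
The bond broken in this step is the C–Cl bond.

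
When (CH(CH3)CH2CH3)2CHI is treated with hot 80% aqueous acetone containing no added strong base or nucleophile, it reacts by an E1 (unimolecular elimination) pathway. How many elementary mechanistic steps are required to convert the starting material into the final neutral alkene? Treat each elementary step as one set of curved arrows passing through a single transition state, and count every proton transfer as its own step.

3

Step 1: Ionisation: the C–I σ-bond cleaves heterolytically; both bonding electrons depart with I⁻, leaving a secondary carbocation at the α-carbon.
Step 2: Carbocation rearrangement: a 1,2-hydride shift from the adjacent sec-butyl carbon converts the initially-formed secondary cation into the more stable tertiary cation.
Step 3: A water molecule (solvent) deprotonates a β-carbon; as the C–H bond breaks, those electrons form the new alkene π bond.
Total: 3 elementary steps.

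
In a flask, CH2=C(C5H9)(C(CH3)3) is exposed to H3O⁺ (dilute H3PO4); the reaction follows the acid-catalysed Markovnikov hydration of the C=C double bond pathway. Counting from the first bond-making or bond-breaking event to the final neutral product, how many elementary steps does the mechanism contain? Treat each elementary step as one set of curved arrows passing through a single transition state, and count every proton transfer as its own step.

3

Step 1: Electrophilic addition begins with the π(C=C) electrons forming a bond to the proton of H3O⁺. Following Markovnikov's rule, the resulting cation is tertiary. H2O is released.
(No 1,2-shift: no single shift to an adjacent carbon would give a more stable cation.)
Step 2: Nucleophilic capture of the cation by H2O produces the protonated alcohol (an oxonium ion).
Step 3: H2O removes a proton from the oxonium oxygen, regenerating H3O⁺ and giving the neutral alcohol.
Total: 3 elementary steps.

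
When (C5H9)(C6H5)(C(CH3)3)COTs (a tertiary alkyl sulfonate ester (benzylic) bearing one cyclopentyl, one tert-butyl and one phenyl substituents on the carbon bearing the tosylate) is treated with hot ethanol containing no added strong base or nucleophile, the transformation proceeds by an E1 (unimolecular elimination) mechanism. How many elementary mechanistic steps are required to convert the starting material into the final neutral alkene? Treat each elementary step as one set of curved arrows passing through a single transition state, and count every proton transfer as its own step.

Step 1: Rate-determining heterolysis of the C–O bond gives TsO⁻ and a tertiary carbocation.
(No 1,2-shift: no single shift to an adjacent carbon would give a more stable cation.)
Step 2: Loss of a β-proton to an ethanol molecule of the solvent: the C–H bonding pair collapses toward the cationic carbon to form the C=C π bond, yielding the alkene.
Total: 2 elementary steps.

2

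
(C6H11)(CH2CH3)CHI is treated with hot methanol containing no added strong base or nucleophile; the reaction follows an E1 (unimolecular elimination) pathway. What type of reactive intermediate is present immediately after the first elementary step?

secondary carbocation

Step 1: Ionisation: the C–I σ-bond cleaves heterolytically; both bonding electrons depart with I⁻, leaving a secondary carbocation at the α-carbon.
After step 1 the species present is a secondary carbocation.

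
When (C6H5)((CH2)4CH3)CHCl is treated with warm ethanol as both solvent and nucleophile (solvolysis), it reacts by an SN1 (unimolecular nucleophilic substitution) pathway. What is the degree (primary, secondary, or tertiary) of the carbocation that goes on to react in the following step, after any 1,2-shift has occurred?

secondary

Step 1: Rate-determining heterolysis of the C–Cl bond gives Cl⁻ and a secondary carbocation.
No single 1,2-shift to an adjacent carbon would give a more-substituted cation, so no rearrangement occurs.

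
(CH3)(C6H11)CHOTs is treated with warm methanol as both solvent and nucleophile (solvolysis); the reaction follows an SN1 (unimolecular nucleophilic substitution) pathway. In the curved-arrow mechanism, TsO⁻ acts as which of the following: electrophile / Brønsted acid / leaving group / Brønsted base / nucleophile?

leaving group

Step 1: Ionisation: the C–O σ-bond cleaves heterolytically; both bonding electrons depart with TsO⁻, leaving a secondary carbocation at the α-carbon.
TsO⁻ departs with both electrons of the breaking σ-bond — that is the definition of a leaving group.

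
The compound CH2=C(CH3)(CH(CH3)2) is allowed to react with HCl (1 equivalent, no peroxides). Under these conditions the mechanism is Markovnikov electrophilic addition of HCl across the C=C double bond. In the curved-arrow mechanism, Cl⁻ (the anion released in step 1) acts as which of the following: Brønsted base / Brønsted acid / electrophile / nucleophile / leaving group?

Step 2: Cl⁻ captures the cation: a lone pair on Cl⁻ fills the empty p orbital, producing the alkyl halide product.
Cl⁻ (the anion released in step 1) donates an electron pair to form a new σ-bond to carbon — it is the nucleophile.

nucleophile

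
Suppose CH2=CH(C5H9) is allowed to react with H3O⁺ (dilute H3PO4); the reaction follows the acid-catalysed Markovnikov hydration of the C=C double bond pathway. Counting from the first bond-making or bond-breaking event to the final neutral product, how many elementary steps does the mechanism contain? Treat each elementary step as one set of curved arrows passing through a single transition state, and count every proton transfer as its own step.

4

Step 1: Electrophilic addition begins with the π(C=C) electrons forming a bond to the proton of H3O⁺. Following Markovnikov's rule, the resulting cation is secondary. H2O is released.
Step 2: Carbocation rearrangement: a 1,2-hydride shift from the adjacent cyclopentyl carbon converts the initially-formed secondary cation into the more stable tertiary cation.
Step 3: A lone pair on the oxygen of H2O attacks the carbocation, forming a C–O bond and an oxonium ion (a protonated alcohol).
Step 4: H2O removes a proton from the oxonium oxygen, regenerating H3O⁺ and giving the neutral alcohol.
Total: 4 elementary steps.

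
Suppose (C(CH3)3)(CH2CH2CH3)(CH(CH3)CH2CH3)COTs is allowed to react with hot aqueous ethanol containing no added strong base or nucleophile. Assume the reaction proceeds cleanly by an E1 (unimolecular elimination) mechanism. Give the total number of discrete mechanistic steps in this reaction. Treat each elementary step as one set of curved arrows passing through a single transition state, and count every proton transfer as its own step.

Step 1: The C–O bond breaks with both electrons going to the tosylate; TsO⁻ leaves and a tertiary carbocation remains.
(No 1,2-shift: no single shift to an adjacent carbon would give a more stable cation.)
Step 2: A water (or ethanol) molecule (solvent) deprotonates a β-carbon; as the C–H bond breaks, those electrons form the new alkene π bond.
Total: 2 elementary steps.

2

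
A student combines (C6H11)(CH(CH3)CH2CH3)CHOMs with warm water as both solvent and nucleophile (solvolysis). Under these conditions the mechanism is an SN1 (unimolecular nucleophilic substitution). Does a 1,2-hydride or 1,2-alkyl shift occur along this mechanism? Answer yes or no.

The first-formed carbocation is secondary.
The adjacent sec-butyl carbon already bears 2 other carbon substituents and has a hydrogen to migrate; after a 1,2-hydride shift from that carbon the positive charge sits on a tertiary centre.
Tertiary is more stable than secondary, so the shift occurs.

yes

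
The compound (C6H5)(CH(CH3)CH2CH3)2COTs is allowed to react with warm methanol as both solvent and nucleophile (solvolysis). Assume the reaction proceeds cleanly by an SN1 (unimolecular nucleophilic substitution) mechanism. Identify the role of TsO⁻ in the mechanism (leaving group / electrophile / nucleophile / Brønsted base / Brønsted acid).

Step 1: The C–O bond breaks with both electrons going to the tosylate; TsO⁻ leaves and a tertiary carbocation remains.
TsO⁻ departs with both electrons of the breaking σ-bond — that is the definition of a leaving group.

leaving group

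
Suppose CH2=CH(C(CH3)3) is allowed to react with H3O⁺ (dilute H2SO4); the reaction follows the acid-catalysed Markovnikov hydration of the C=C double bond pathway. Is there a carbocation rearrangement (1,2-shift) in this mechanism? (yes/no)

yes

The first-formed carbocation is secondary.
The adjacent tert-butyl carbon has no hydrogen but bears methyl groups; migration of one methyl with its bonding pair (a 1,2-methyl shift) places the charge on a tertiary centre.
Tertiary is more stable than secondary, so the shift occurs.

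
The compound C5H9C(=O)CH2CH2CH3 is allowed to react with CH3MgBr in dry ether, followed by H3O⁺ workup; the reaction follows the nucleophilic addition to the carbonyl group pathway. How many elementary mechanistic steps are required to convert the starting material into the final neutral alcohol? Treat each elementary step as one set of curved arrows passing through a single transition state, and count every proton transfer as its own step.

2

Step 1: A lone pair / filled orbital on the carbanion-like carbon of CH3MgBr attacks the electrophilic carbonyl carbon; the π(C=O) electrons shift onto oxygen, producing a tetrahedral alkoxide intermediate.
Step 2: On H3O⁺ workup the alkoxide oxygen is protonated, giving an alcohol.
Total: 2 elementary steps.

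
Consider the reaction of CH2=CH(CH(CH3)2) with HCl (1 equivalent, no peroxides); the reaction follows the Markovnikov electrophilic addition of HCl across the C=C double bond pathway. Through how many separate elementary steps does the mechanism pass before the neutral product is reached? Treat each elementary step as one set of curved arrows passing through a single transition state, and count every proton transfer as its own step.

3

Step 1: The π electrons of the C=C bond attack a proton of HCl; Markovnikov addition places the new C–H on the less-substituted alkene carbon, so the positive charge ends up on the more-substituted carbon — a secondary carbocation. The H–Cl bond breaks heterolytically, releasing Cl⁻.
Step 2: A hydride (H with its bonding pair) migrates from the adjacent isopropyl carbon to the cationic centre — a 1,2-hydride shift — upgrading the secondary cation to a tertiary one.
Step 3: Cl⁻ captures the cation: a lone pair on Cl⁻ fills the empty p orbital, producing the alkyl halide product.
Total: 3 elementary steps.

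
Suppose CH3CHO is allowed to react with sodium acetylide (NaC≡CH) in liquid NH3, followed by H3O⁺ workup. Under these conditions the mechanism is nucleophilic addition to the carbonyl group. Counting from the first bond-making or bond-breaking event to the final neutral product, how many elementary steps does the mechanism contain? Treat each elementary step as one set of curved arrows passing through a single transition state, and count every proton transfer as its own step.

2

Step 1: Nucleophilic addition: HC≡C⁻ adds to the carbonyl carbon, pushing the π(C=O) electron pair onto oxygen and giving a tetrahedral alkoxide.
Step 2: Protonation of the alkoxide by H3O⁺ workup furnishes a propargyl alcohol.
Total: 2 elementary steps.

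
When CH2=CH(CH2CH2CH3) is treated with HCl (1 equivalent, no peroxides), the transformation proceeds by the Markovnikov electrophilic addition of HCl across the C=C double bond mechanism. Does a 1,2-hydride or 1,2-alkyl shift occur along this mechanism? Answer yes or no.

no

The first-formed carbocation is secondary.
No single 1,2-shift to an adjacent carbon would produce a more-substituted cation than the one already present, so no rearrangement occurs.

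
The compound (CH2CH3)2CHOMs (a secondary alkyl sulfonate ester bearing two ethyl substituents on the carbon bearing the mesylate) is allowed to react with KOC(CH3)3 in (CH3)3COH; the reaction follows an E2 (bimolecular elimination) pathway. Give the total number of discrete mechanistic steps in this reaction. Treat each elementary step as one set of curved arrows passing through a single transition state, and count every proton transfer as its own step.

1

Step 1: In one step, (CH3)3CO⁻ pulls off a β-proton, the C–O bond cleaves, and a C=C double bond forms between the α- and β-carbons (E2, anti elimination).
Total: 1 elementary step.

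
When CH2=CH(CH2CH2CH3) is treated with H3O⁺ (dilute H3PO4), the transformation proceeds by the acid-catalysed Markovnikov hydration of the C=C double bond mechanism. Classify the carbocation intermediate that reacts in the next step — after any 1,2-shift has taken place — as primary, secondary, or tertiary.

secondary

Step 1: Protonation of the alkene by H3O⁺: the π bond acts as the nucleophile and picks up H⁺, giving the more stable (Markovnikov) secondary carbocation. H2O is released.
No single 1,2-shift to an adjacent carbon would give a more-substituted cation, so no rearrangement occurs.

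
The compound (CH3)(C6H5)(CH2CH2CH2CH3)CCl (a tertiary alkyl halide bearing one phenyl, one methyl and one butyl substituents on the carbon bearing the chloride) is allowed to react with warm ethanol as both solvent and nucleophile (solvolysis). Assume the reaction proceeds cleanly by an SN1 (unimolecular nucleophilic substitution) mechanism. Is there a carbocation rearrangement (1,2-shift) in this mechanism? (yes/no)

no

The first-formed carbocation is tertiary.
No single 1,2-shift to an adjacent carbon would produce a more-substituted cation than the one already present, so no rearrangement occurs.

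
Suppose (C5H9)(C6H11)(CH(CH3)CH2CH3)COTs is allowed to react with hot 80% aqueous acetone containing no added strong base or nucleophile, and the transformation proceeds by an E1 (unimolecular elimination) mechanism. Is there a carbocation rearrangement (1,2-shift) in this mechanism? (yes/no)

no

The first-formed carbocation is tertiary.
No single 1,2-shift to an adjacent carbon would produce a more-substituted cation than the one already present, so no rearrangement occurs.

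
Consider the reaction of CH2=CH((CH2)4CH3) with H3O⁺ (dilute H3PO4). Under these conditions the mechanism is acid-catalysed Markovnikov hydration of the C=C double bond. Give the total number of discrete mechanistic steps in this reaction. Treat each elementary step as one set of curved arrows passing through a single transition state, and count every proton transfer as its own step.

3

Step 1: The π electrons of the C=C bond attack a proton of H3O⁺; Markovnikov addition places the new C–H on the less-substituted alkene carbon, so the positive charge ends up on the more-substituted carbon — a secondary carbocation. H2O is released.
(No 1,2-shift: no single shift to an adjacent carbon would give a more stable cation.)
Step 2: Nucleophilic capture of the cation by H2O produces the protonated alcohol (an oxonium ion).
Step 3: Deprotonation of the oxonium ion by a water molecule delivers the neutral alcohol and regenerates the acid catalyst.
Total: 3 elementary steps.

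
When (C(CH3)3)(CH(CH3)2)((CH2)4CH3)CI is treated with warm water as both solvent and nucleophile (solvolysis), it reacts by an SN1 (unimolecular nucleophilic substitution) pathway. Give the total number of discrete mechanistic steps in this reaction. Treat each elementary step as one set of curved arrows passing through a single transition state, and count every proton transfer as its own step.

Step 1: Rate-determining heterolysis of the C–I bond gives I⁻ and a tertiary carbocation.
(No 1,2-shift: no single shift to an adjacent carbon would give a more stable cation.)
Step 2: H2O donates an oxygen lone pair into the empty p orbital of the cation, giving a protonated alcohol (an oxonium ion).
Step 3: Proton transfer from the O–H of the oxonium ion to a solvent molecule delivers the neutral alcohol.
Total: 3 elementary steps.

3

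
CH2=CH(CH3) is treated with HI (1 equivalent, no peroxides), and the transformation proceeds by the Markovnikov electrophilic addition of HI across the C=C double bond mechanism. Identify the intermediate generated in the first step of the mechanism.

Step 1: The π electrons of the C=C bond attack a proton of HI; Markovnikov addition places the new C–H on the less-substituted alkene carbon, so the positive charge ends up on the more-substituted carbon — a secondary carbocation. The H–I bond breaks heterolytically, releasing I⁻.
After step 1 the species present is a secondary carbocation.

secondary carbocation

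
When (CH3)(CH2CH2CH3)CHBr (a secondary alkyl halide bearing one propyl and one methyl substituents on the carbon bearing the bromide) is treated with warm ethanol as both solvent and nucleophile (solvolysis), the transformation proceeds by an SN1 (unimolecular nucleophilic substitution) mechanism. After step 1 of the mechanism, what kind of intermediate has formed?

secondary carbocation

Step 1: The C–Br bond breaks with both electrons going to the bromide; Br⁻ leaves and a secondary carbocation remains.
After step 1 the species present is a secondary carbocation.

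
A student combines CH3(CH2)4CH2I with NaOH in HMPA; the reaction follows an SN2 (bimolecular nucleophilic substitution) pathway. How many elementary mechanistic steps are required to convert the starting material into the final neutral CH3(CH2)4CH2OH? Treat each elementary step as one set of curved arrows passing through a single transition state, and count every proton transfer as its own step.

Step 1: OH⁻ attacks the back face of the α-carbon while I⁻ departs with the C–I bonding pair — a single concerted displacement through a pentacoordinate transition state.
Total: 1 elementary step.

1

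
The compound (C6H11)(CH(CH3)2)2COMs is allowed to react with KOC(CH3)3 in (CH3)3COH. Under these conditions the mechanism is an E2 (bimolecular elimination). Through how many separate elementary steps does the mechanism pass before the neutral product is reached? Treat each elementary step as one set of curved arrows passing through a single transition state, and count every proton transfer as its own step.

Step 1: Concerted anti-periplanar elimination: (CH3)3CO⁻ abstracts a β-H while MsO⁻ leaves, and the C–H electrons become the new C=C π bond — all in a single transition state.
Total: 1 elementary step.

1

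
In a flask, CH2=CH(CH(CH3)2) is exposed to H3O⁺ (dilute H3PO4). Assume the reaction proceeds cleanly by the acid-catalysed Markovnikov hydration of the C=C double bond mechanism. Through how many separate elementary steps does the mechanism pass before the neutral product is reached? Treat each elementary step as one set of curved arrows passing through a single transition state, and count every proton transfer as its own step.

4

Step 1: Electrophilic addition begins with the π(C=C) electrons forming a bond to the proton of H3O⁺. Following Markovnikov's rule, the resulting cation is secondary. H2O is released.
Step 2: A 1,2-hydride shift from the adjacent isopropyl carbon moves the positive charge from the secondary centre to an adjacent carbon, generating a more stable tertiary carbocation.
Step 3: Water acts as the nucleophile: an oxygen lone pair bonds to the cationic carbon, giving an oxonium-ion intermediate.
Step 4: Proton transfer from the O–H of the oxonium ion to H2O completes the catalytic cycle and yields the alcohol.
Total: 4 elementary steps.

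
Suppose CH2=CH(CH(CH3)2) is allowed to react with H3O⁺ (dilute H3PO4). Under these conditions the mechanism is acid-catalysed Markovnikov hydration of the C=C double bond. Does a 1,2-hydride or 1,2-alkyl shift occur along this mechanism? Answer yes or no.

yes

The first-formed carbocation is secondary.
The adjacent isopropyl carbon already bears 2 other carbon substituents and has a hydrogen to migrate; after a 1,2-hydride shift from that carbon the positive charge sits on a tertiary centre.
Tertiary is more stable than secondary, so the shift occurs.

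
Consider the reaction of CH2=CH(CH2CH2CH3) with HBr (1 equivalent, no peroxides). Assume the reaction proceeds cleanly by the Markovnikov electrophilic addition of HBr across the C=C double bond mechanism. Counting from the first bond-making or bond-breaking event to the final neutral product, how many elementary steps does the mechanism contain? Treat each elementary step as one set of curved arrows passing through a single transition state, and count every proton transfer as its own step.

Step 1: Protonation of the alkene by HBr: the π bond acts as the nucleophile and picks up H⁺, giving the more stable (Markovnikov) secondary carbocation. The H–Br bond breaks heterolytically, releasing Br⁻.
(No 1,2-shift: no single shift to an adjacent carbon would give a more stable cation.)
Step 2: The Br⁻ anion donates a lone pair to the carbocation, forming the new C–Br σ-bond and giving the neutral alkyl halide.
Total: 2 elementary steps.

2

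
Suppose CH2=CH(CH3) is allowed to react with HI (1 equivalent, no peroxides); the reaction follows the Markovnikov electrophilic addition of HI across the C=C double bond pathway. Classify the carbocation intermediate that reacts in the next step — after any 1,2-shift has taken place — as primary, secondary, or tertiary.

secondary

Step 1: Protonation of the alkene by HI: the π bond acts as the nucleophile and picks up H⁺, giving the more stable (Markovnikov) secondary carbocation. The H–I bond breaks heterolytically, releasing I⁻.
No single 1,2-shift to an adjacent carbon would give a more-substituted cation, so no rearrangement occurs.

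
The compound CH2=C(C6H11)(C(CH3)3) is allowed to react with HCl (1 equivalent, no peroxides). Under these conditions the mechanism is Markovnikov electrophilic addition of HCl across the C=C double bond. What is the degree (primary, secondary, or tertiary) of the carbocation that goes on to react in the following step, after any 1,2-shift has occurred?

tertiary

Step 1: Protonation of the alkene by HCl: the π bond acts as the nucleophile and picks up H⁺, giving the more stable (Markovnikov) tertiary carbocation. The H–Cl bond breaks heterolytically, releasing Cl⁻.
No single 1,2-shift to an adjacent carbon would give a more-substituted cation, so no rearrangement occurs.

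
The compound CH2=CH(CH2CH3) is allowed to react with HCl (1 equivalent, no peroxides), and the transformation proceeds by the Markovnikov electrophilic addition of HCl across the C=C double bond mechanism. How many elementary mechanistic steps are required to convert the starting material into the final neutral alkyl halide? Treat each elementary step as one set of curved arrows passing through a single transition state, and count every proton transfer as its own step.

Step 1: The π electrons of the C=C bond attack a proton of HCl; Markovnikov addition places the new C–H on the less-substituted alkene carbon, so the positive charge ends up on the more-substituted carbon — a secondary carbocation. The H–Cl bond breaks heterolytically, releasing Cl⁻.
(No 1,2-shift: no single shift to an adjacent carbon would give a more stable cation.)
Step 2: The Cl⁻ anion donates a lone pair to the carbocation, forming the new C–Cl σ-bond and giving the neutral alkyl halide.
Total: 2 elementary steps.

2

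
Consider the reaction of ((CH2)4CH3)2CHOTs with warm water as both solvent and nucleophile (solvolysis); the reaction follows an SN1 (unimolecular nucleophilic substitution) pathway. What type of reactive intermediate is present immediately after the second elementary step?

Step 1: The C–O bond breaks with both electrons going to the tosylate; TsO⁻ leaves and a secondary carbocation remains.
Step 2: A lone pair on the oxygen of H2O attacks the carbocation, forming a new C–O σ-bond and an oxonium ion.
After step 2 the species present is an oxonium ion.

oxonium ion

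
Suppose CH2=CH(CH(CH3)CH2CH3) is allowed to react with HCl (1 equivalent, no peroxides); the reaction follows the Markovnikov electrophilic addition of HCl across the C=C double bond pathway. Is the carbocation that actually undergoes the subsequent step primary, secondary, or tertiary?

tertiary

Step 1: Protonation of the alkene by HCl: the π bond acts as the nucleophile and picks up H⁺, giving the more stable (Markovnikov) secondary carbocation. The H–Cl bond breaks heterolytically, releasing Cl⁻.
Step 2: A 1,2-hydride shift from the adjacent sec-butyl carbon moves the positive charge from the secondary centre to an adjacent carbon, generating a more stable tertiary carbocation.
The cation rearranges from secondary to tertiary via a 1,2-hydride shift from the adjacent sec-butyl carbon; the tertiary cation is what reacts next.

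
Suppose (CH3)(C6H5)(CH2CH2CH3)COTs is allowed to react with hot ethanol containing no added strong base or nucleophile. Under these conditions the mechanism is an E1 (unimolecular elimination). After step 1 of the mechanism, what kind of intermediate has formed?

Step 1: Ionisation: the C–O σ-bond cleaves heterolytically; both bonding electrons depart with TsO⁻, leaving a tertiary carbocation at the α-carbon.
After step 1 the species present is a tertiary carbocation.

tertiary carbocation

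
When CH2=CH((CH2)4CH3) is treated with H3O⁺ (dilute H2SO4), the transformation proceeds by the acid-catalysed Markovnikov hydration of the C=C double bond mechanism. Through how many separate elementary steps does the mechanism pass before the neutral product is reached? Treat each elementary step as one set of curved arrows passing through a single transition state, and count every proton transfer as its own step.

3

Step 1: Protonation of the alkene by H3O⁺: the π bond acts as the nucleophile and picks up H⁺, giving the more stable (Markovnikov) secondary carbocation. H2O is released.
(No 1,2-shift: no single shift to an adjacent carbon would give a more stable cation.)
Step 2: Water acts as the nucleophile: an oxygen lone pair bonds to the cationic carbon, giving an oxonium-ion intermediate.
Step 3: H2O removes a proton from the oxonium oxygen, regenerating H3O⁺ and giving the neutral alcohol.
Total: 3 elementary steps.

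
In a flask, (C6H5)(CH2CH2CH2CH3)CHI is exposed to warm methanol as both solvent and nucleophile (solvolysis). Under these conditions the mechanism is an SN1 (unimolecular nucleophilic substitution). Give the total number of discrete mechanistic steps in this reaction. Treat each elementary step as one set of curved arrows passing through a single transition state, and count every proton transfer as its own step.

3

Step 1: Ionisation: the C–I σ-bond cleaves heterolytically; both bonding electrons depart with I⁻, leaving a secondary carbocation at the α-carbon.
(No 1,2-shift: no single shift to an adjacent carbon would give a more stable cation.)
Step 2: Nucleophilic capture: the oxygen of CH3OH bonds to the cationic carbon, producing an oxonium-ion intermediate.
Step 3: A second solvent molecule removes the proton on oxygen, giving the neutral ether product.
Total: 3 elementary steps.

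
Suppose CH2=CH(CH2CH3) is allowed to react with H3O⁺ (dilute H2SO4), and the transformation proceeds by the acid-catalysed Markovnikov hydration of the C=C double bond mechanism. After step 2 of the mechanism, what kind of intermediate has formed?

Step 1: Electrophilic addition begins with the π(C=C) electrons forming a bond to the proton of H3O⁺. Following Markovnikov's rule, the resulting cation is secondary. H2O is released.
Step 2: Nucleophilic capture of the cation by H2O produces the protonated alcohol (an oxonium ion).
After step 2 the species present is an oxonium ion.

oxonium ion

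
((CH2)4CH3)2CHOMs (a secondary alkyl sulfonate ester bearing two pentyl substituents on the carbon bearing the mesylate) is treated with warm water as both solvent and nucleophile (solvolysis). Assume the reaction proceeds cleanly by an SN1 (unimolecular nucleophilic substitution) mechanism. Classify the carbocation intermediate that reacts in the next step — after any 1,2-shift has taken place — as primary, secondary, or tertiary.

secondary

Step 1: Unassisted departure of MsO⁻ (taking the C–O bonding pair) generates a secondary carbocation.
No single 1,2-shift to an adjacent carbon would give a more-substituted cation, so no rearrangement occurs.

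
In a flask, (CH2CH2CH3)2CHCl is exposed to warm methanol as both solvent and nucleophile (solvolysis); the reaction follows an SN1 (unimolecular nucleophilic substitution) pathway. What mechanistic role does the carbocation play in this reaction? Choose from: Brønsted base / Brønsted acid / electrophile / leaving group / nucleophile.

Step 2: CH3OH donates an oxygen lone pair into the empty p orbital of the cation, giving a protonated ether (an oxonium ion).
The carbocation accepts an electron pair into an empty or π* orbital — it is the electrophile.

electrophile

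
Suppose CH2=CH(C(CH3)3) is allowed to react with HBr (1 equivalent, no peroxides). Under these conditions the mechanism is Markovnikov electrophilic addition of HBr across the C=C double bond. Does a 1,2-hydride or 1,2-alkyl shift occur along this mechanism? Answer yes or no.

The first-formed carbocation is secondary.
The adjacent tert-butyl carbon has no hydrogen but bears methyl groups; migration of one methyl with its bonding pair (a 1,2-methyl shift) places the charge on a tertiary centre.
Tertiary is more stable than secondary, so the shift occurs.

yes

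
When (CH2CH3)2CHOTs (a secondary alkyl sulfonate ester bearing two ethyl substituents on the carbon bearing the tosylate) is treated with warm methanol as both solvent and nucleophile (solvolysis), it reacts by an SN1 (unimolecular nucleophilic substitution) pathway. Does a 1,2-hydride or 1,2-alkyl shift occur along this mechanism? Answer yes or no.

no

The first-formed carbocation is secondary.
No single 1,2-shift to an adjacent carbon would produce a more-substituted cation than the one already present, so no rearrangement occurs.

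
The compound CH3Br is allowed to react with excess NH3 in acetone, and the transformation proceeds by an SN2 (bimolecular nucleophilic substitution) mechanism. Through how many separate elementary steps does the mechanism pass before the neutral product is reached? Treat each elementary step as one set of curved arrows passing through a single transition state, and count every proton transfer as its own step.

2

Step 1: A lone pair on the N of NH3 attacks the α-carbon from the back side while the C–Br bond breaks; both bonding electrons leave with Br⁻. The product of this concerted step is an alkylammonium ion.
Step 2: A second equivalent of NH3 removes a proton from the N, giving the neutral product.
Total: 2 elementary steps.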